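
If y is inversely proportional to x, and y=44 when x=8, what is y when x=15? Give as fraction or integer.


Inverse proportion: y = k/x
Find k: k = 8 * 44 = 352
Compute y at x=15: y = 352/15
y = 352/15

352/15


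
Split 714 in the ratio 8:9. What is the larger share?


Total parts = 8 + 9 = 17
Value per part = 714 / 17 = 42
First share = 8 * 42 = 336
Second share = 9 * 42 = 378
Larger share = 378

378


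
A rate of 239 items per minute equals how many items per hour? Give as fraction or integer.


Converting from per minute to per hour
Rate = 239 items per minute
Multiply by 60: 239 * 60
= 14340 items per hour

14340


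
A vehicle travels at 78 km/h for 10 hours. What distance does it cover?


Using distance = speed * time
Speed = 78 km/h
Time = 10 hours
Distance = 78 * 10
= 780 km

780


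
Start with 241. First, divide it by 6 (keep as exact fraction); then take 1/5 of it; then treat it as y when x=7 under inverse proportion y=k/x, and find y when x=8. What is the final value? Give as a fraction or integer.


Start with 241.
Step 1: Divide by 6: 241 / 6 = 241/6
Step 2: Take 1/5: 241/6 * 1/5 = 241/30
Step 3: Inverse prop: k = (241/30)*7; new y = k/8 = 241/30*7/8 = 1687/240
Final result = 1687/240

1687/240


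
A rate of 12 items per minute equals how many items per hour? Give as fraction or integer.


Converting from per minute to per hour
Rate = 12 items per minute
Multiply by 60: 12 * 60
= 720 items per hour

720


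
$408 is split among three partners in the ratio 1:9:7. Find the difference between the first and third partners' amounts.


Total parts = 1 + 9 + 7 = 17
Value per part = 408 / 17 = 24
Shares: 1*24=24, 9*24=216, 7*24=168
First share = 24, third share = 168
Difference = |24 - 168| = 144

144


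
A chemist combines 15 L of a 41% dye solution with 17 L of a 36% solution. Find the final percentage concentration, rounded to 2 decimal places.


Solute in mixture 1 = 41% of 15 L = 15*41/100 = 123/20 L
Solute in mixture 2 = 36% of 17 L = 17*36/100 = 153/25 L
Total solute = 123/20 + 153/25 = 1227/100 L
Total volume = 15 + 17 = 32 L
Final concentration = 1227/100/32 * 100 = 38.34%

38.34


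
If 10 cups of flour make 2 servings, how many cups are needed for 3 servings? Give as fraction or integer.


Original: 10 cups for 2 servings
Target servings = 3
Scaling factor = 3/2
New amount = 10 * 3/2
= 30/2
= 15 cups

15


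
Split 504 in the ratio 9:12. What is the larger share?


Total parts = 9 + 12 = 21
Value per part = 504 / 21 = 24
First share = 9 * 24 = 216
Second share = 12 * 24 = 288
Larger share = 288

288


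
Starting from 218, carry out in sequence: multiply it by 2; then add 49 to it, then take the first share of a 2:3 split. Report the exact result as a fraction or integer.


Start with 218.
Step 1: Multiply by 2: 218 * 2 = 436
Step 2: Add 49: 436+49=485; split 2:3 first = 485*2/5 = 194
Final result = 194

194


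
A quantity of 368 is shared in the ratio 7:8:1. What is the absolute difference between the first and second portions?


Total parts = 7 + 8 + 1 = 16
Value per part = 368 / 16 = 23
Shares: 7*23=161, 8*23=184, 1*23=23
First share = 161, second share = 184
Difference = |161 - 184| = 23

23


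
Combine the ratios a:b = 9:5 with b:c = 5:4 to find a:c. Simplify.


Given a:b = 9:5 and b:c = 5:4
Make b consistent. Multiply first ratio by 5: a:b = 45:25
Multiply second ratio by 5: b:c = 25:20
Now b = 25 in both, so a:b:c = 45:25:20
Therefore a:c = 45:20
Simplify by GCD: a:c = 9:4

9:4


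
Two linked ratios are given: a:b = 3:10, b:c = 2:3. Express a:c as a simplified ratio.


Given a:b = 3:10 and b:c = 2:3
Make b consistent. Multiply first ratio by 2: a:b = 6:20
Multiply second ratio by 10: b:c = 20:30
Now b = 20 in both, so a:b:c = 6:20:30
Therefore a:c = 6:30
Simplify by GCD: a:c = 1:5

1:5


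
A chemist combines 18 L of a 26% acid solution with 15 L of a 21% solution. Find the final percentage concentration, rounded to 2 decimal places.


Solute in mixture 1 = 26% of 18 L = 18*26/100 = 117/25 L
Solute in mixture 2 = 21% of 15 L = 15*21/100 = 63/20 L
Total solute = 117/25 + 63/20 = 783/100 L
Total volume = 18 + 15 = 33 L
Final concentration = 783/100/33 * 100 = 23.73%

23.73


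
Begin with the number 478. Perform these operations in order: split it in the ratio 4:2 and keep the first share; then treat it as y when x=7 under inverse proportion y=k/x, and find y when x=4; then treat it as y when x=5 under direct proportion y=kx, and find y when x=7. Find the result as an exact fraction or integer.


Start with 478.
Step 1: Split 4:2, first share = 478 * 4/6 = 956/3
Step 2: Inverse prop: k = (956/3)*7; new y = k/4 = 956/3*7/4 = 1673/3
Step 3: Direct prop: k = (1673/3)/5; new y = k*7 = 1673/3*7/5 = 11711/15
Final result = 11711/15

11711/15


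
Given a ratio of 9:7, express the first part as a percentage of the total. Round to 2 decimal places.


Total parts = 9 + 7 = 16
First part fraction = 9/16
Percentage = (9/16) * 100
= 0.5625 * 100
= 56.25%

56.25


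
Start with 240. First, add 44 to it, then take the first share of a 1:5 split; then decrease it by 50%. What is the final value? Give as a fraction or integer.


Start with 240.
Step 1: Add 44: 240+44=284; split 1:5 first = 284*1/6 = 142/3
Step 2: Decrease by 50%: 142/3 * 50/100 = 71/3
Final result = 71/3

71/3


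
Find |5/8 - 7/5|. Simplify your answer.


Simplify: 5/8 = 5/8 and 7/5 = 7/5
Find common denominator: LCD = 40
Convert: 25/40 and 56/40
Difference = |25 - 56|/40 = 31/40
Simplified = 31/40

31/40


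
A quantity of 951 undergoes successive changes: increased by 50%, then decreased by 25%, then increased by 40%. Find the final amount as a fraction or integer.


Start: 951
Step 1: increase by 50% => multiply by 150/100
  951 * 150/100 = 2853/2
Step 2: decrease by 25% => multiply by 75/100
  2853/2 * 75/100 = 8559/8
Step 3: increase by 40% => multiply by 140/100
  8559/8 * 140/100 = 59913/40
Final value = 59913/40

59913/40


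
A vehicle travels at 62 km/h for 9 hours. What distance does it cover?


Using distance = speed * time
Speed = 62 km/h
Time = 9 hours
Distance = 62 * 9
= 558 km

558


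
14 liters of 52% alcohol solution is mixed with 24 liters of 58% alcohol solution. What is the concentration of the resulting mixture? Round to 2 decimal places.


Solute in mixture 1 = 52% of 14 L = 14*52/100 = 182/25 L
Solute in mixture 2 = 58% of 24 L = 24*58/100 = 348/25 L
Total solute = 182/25 + 348/25 = 106/5 L
Total volume = 14 + 24 = 38 L
Final concentration = 106/5/38 * 100 = 55.79%

55.79


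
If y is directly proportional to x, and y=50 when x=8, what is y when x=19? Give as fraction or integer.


Direct proportion: y = kx
Find k: k = 50/8 = 25/4
Compute y at x=19: y = 25/4 * 19
y = 475/4

475/4


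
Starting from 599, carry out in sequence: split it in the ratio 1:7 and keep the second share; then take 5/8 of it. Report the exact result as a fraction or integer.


Start with 599.
Step 1: Split 1:7, second share = 599 * 7/8 = 4193/8
Step 2: Take 5/8: 4193/8 * 5/8 = 20965/64
Final result = 20965/64

20965/64


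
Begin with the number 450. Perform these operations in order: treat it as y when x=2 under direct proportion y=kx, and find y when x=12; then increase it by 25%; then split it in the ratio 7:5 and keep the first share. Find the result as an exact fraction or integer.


Start with 450.
Step 1: Direct prop: k = (450)/2; new y = k*12 = 450*12/2 = 2700
Step 2: Increase by 25%: 2700 * 125/100 = 3375
Step 3: Split 7:5, first share = 3375 * 7/12 = 7875/4
Final result = 7875/4

7875/4


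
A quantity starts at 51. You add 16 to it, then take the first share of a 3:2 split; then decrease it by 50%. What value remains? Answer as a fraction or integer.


Start with 51.
Step 1: Add 16: 51+16=67; split 3:2 first = 67*3/5 = 201/5
Step 2: Decrease by 50%: 201/5 * 50/100 = 201/10
Final result = 201/10

201/10


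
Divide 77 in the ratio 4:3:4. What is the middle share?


Ratio = 4:3:4
Total parts = 4 + 3 + 4 = 11
Value per part = 77 / 11 = 7
First share = 4 * 7 = 28
Middle share = 3 * 7 = 21
Third share = 4 * 7 = 28

21


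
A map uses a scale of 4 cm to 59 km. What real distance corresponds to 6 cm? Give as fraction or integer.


Map scale: 4 cm = 59 km
Measured distance on map = 6 cm
Set up proportion: 6 * 59 / 4
= 354 / 4
= 177/2 km

177/2


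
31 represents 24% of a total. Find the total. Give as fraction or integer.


Given: 31 is 24% of the whole
Set up: 31 = 24/100 * whole
whole = 31 * 100 / 24
whole = 3100 / 24
whole = 775/6

775/6


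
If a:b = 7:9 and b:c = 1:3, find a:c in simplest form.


Given a:b = 7:9 and b:c = 1:3
Make b consistent. Multiply first ratio by 1: a:b = 7:9
Multiply second ratio by 9: b:c = 9:27
Now b = 9 in both, so a:b:c = 7:9:27
Therefore a:c = 7:27
Simplify by GCD: a:c = 7:27

7:27


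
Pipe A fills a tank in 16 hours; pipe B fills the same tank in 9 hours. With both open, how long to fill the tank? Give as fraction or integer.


Rate of A = 1/16 job per hour
Rate of B = 1/9 job per hour
Combined rate = 1/16 + 1/9
Find common denominator: (9 + 16)/(16*9) = 25/144
Combined rate = 25/144 job per hour
Time together = 1 / (25/144) = 144/25 hours

144/25


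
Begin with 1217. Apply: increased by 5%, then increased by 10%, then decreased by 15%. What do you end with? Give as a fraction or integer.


Start: 1217
Step 1: increase by 5% => multiply by 105/100
  1217 * 105/100 = 25557/20
Step 2: increase by 10% => multiply by 110/100
  25557/20 * 110/100 = 281127/200
Step 3: decrease by 15% => multiply by 85/100
  281127/200 * 85/100 = 4779159/4000
Final value = 4779159/4000

4779159/4000


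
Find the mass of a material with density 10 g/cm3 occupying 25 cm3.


Using mass = density * volume
Density = 10 g/cm3
Volume = 25 cm3
Mass = 10 * 25
= 250 g

250


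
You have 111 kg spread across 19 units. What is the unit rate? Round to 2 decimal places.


Total kg = 111
Number of units = 19
Unit rate = 111 / 19
= 5.84 kg per unit

5.84


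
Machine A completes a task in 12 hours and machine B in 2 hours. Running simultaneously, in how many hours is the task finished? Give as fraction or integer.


Rate of A = 1/12 job per hour
Rate of B = 1/2 job per hour
Combined rate = 1/12 + 1/2
Find common denominator: (2 + 12)/(12*2) = 14/24
Combined rate = 7/12 job per hour
Time together = 1 / (7/12) = 12/7 hours

12/7


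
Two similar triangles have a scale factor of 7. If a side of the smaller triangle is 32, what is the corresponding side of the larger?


Similar triangles have proportional sides
Scale factor = 7
Smaller side = 32
Corresponding larger side = 32 * 7
= 224

224


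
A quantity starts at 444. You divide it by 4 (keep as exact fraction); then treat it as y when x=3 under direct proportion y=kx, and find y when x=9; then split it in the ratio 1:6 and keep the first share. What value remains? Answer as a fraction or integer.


Start with 444.
Step 1: Divide by 4: 444 / 4 = 111
Step 2: Direct prop: k = (111)/3; new y = k*9 = 111*9/3 = 333
Step 3: Split 1:6, first share = 333 * 1/7 = 333/7
Final result = 333/7

333/7


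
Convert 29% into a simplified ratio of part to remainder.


Part = 29%, Remainder = 71%
Ratio = 29:71
GCD(29, 71) = 1
Simplify: 29:71 = 29:71

29:71


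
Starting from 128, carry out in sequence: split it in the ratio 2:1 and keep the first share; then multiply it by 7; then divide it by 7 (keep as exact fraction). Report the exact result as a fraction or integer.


Start with 128.
Step 1: Split 2:1, first share = 128 * 2/3 = 256/3
Step 2: Multiply by 7: 256/3 * 7 = 1792/3
Step 3: Divide by 7: 1792/3 / 7 = 256/3
Final result = 256/3

256/3


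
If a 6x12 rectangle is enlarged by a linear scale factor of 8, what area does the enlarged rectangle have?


Original dimensions: 6 x 12
Enlargement factor = 8
New width = 6 * 8 = 48
New height = 12 * 8 = 96
New area = 48 * 96 = 4608

4608


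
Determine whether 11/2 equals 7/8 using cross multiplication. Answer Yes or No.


Cross multiply to check 11/2 = 7/8
Left cross product: 11 * 8 = 88
Right cross product: 2 * 7 = 14
88 != 14
Not equal, so proportions differ => No

No


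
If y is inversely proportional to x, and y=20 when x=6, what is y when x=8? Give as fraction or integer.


Inverse proportion: y = k/x
Find k: k = 6 * 20 = 120
Compute y at x=8: y = 120/8
y = 15

15


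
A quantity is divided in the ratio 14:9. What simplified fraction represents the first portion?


Total parts = 14 + 9 = 23
First part fraction = 14/23
Simplify: 14/23 = 14/23

14/23


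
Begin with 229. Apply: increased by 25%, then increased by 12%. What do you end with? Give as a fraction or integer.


Start: 229
Step 1: increase by 25% => multiply by 125/100
  229 * 125/100 = 1145/4
Step 2: increase by 12% => multiply by 112/100
  1145/4 * 112/100 = 1603/5
Final value = 1603/5

1603/5


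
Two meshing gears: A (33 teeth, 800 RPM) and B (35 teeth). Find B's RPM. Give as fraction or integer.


Gear ratio: teeth_A * RPM_A = teeth_B * RPM_B
33 * 800 = 35 * RPM_B
26400 = 35 * RPM_B
RPM_B = 26400 / 35
RPM_B = 5280/7

5280/7


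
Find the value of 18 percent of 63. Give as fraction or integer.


Compute 18% of 63
Convert percentage: 18% = 18/100
Multiply: 63 * 18/100
= 1134/100
= 567/50

567/50


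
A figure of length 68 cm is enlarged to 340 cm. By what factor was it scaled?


Original length = 68 cm
Scaled length = 340 cm
Scale factor = 340 / 68
= 5

5


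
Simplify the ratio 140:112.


Find GCD(140, 112)
GCD = 28
Divide both by 28: 140/28 = 5, 112/28 = 4
Simplified ratio = 5:4

5:4


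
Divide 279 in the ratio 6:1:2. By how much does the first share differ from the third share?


Total parts = 6 + 1 + 2 = 9
Value per part = 279 / 9 = 31
Shares: 6*31=186, 1*31=31, 2*31=62
First share = 186, third share = 62
Difference = |186 - 62| = 124

124


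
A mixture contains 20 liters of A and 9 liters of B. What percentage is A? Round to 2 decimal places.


Volume of A = 20 L
Volume of B = 9 L
Total volume = 20 + 9 = 29 L
Percentage of A = (20/29) * 100
= 68.97%

68.97


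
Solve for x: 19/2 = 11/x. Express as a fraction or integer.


Setting up: 19/2 = 11/x
Cross multiply: 19 * x = 2 * 11
19x = 22
x = 22/19
x = 22/19

22/19


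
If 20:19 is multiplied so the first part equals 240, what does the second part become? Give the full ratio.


Original ratio: 20:19
First term target: 240
Scale factor = 240 / 20 = 12
Multiply second term: 19 * 12 = 228
Equivalent ratio = 240:228

240:228


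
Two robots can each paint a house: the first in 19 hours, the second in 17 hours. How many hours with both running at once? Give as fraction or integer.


Rate of A = 1/19 job per hour
Rate of B = 1/17 job per hour
Combined rate = 1/19 + 1/17
Find common denominator: (17 + 19)/(19*17) = 36/323
Combined rate = 36/323 job per hour
Time together = 1 / (36/323) = 323/36 hours

323/36


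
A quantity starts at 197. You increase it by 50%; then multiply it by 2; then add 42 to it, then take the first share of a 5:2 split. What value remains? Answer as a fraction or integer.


Start with 197.
Step 1: Increase by 50%: 197 * 150/100 = 591/2
Step 2: Multiply by 2: 591/2 * 2 = 591
Step 3: Add 42: 591+42=633; split 5:2 first = 633*5/7 = 3165/7
Final result = 3165/7

3165/7


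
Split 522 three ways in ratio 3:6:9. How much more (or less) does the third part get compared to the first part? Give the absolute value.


Total parts = 3 + 6 + 9 = 18
Value per part = 522 / 18 = 29
Shares: 3*29=87, 6*29=174, 9*29=261
Third share = 261, first share = 87
Difference = |261 - 87| = 174

174


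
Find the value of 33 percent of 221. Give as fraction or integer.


Compute 33% of 221
Convert percentage: 33% = 33/100
Multiply: 221 * 33/100
= 7293/100
= 7293/100

7293/100


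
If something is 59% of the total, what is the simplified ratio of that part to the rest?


Part = 59%, Remainder = 41%
Ratio = 59:41
GCD(59, 41) = 1
Simplify: 59:41 = 59:41

59:41


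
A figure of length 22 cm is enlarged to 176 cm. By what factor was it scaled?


Original length = 22 cm
Scaled length = 176 cm
Scale factor = 176 / 22
= 8

8


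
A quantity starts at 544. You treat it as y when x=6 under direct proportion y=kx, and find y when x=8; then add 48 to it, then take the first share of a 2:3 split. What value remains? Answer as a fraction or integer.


Start with 544.
Step 1: Direct prop: k = (544)/6; new y = k*8 = 544*8/6 = 2176/3
Step 2: Add 48: 2176/3+48=2320/3; split 2:3 first = 2320/3*2/5 = 928/3
Final result = 928/3

928/3


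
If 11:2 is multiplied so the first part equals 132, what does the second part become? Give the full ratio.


Original ratio: 11:2
First term target: 132
Scale factor = 132 / 11 = 12
Multiply second term: 2 * 12 = 24
Equivalent ratio = 132:24

132:24


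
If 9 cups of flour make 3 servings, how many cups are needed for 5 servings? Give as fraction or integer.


Original: 9 cups for 3 servings
Target servings = 5
Scaling factor = 5/3
New amount = 9 * 5/3
= 45/3
= 15 cups

15


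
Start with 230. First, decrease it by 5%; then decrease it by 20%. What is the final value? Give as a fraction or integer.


Start with 230.
Step 1: Decrease by 5%: 230 * 95/100 = 437/2
Step 2: Decrease by 20%: 437/2 * 80/100 = 874/5
Final result = 874/5

874/5


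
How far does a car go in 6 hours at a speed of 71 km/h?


Using distance = speed * time
Speed = 71 km/h
Time = 6 hours
Distance = 71 * 6
= 426 km

426


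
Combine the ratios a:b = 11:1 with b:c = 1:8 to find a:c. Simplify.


Given a:b = 11:1 and b:c = 1:8
Make b consistent. Multiply first ratio by 1: a:b = 11:1
Multiply second ratio by 1: b:c = 1:8
Now b = 1 in both, so a:b:c = 11:1:8
Therefore a:c = 11:8
Simplify by GCD: a:c = 11:8

11:8


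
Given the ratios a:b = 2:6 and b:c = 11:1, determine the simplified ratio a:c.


Given a:b = 2:6 and b:c = 11:1
Make b consistent. Multiply first ratio by 11: a:b = 22:66
Multiply second ratio by 6: b:c = 66:6
Now b = 66 in both, so a:b:c = 22:66:6
Therefore a:c = 22:6
Simplify by GCD: a:c = 11:3

11:3


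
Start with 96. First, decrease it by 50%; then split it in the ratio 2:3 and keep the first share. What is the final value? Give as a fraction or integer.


Start with 96.
Step 1: Decrease by 50%: 96 * 50/100 = 48
Step 2: Split 2:3, first share = 48 * 2/5 = 96/5
Final result = 96/5

96/5


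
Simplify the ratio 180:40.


Find GCD(180, 40)
GCD = 20
Divide both by 20: 180/20 = 9, 40/20 = 2
Simplified ratio = 9:2

9:2


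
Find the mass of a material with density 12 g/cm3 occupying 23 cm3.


Using mass = density * volume
Density = 12 g/cm3
Volume = 23 cm3
Mass = 12 * 23
= 276 g

276


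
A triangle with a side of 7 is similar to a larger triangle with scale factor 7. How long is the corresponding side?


Similar triangles have proportional sides
Scale factor = 7
Smaller side = 7
Corresponding larger side = 7 * 7
= 49

49


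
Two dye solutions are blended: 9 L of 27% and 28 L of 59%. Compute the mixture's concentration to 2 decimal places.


Solute in mixture 1 = 27% of 9 L = 9*27/100 = 243/100 L
Solute in mixture 2 = 59% of 28 L = 28*59/100 = 413/25 L
Total solute = 243/100 + 413/25 = 379/20 L
Total volume = 9 + 28 = 37 L
Final concentration = 379/20/37 * 100 = 51.22%

51.22


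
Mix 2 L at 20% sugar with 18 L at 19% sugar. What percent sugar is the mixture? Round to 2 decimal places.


Solute in mixture 1 = 20% of 2 L = 2*20/100 = 2/5 L
Solute in mixture 2 = 19% of 18 L = 18*19/100 = 171/50 L
Total solute = 2/5 + 171/50 = 191/50 L
Total volume = 2 + 18 = 20 L
Final concentration = 191/50/20 * 100 = 19.10%

19.10


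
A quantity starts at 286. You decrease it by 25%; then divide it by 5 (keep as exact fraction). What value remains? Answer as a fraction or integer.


Start with 286.
Step 1: Decrease by 25%: 286 * 75/100 = 429/2
Step 2: Divide by 5: 429/2 / 5 = 429/10
Final result = 429/10

429/10


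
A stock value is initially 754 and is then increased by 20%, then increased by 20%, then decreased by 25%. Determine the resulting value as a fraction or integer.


Start: 754
Step 1: increase by 20% => multiply by 120/100
  754 * 120/100 = 4524/5
Step 2: increase by 20% => multiply by 120/100
  4524/5 * 120/100 = 27144/25
Step 3: decrease by 25% => multiply by 75/100
  27144/25 * 75/100 = 20358/25
Final value = 20358/25

20358/25


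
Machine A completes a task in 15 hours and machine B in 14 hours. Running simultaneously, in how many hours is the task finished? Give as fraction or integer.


Rate of A = 1/15 job per hour
Rate of B = 1/14 job per hour
Combined rate = 1/15 + 1/14
Find common denominator: (14 + 15)/(15*14) = 29/210
Combined rate = 29/210 job per hour
Time together = 1 / (29/210) = 210/29 hours

210/29


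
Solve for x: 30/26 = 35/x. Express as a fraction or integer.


Setting up: 30/26 = 35/x
Cross multiply: 30 * x = 26 * 35
30x = 910
x = 910/30
x = 91/3

91/3


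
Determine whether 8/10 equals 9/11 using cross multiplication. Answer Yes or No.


Cross multiply to check 8/10 = 9/11
Left cross product: 8 * 11 = 88
Right cross product: 10 * 9 = 90
88 != 90
Not equal, so proportions differ => No

No


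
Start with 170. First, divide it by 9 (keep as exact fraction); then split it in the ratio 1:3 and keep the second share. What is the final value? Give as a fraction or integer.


Start with 170.
Step 1: Divide by 9: 170 / 9 = 170/9
Step 2: Split 1:3, second share = 170/9 * 3/4 = 85/6
Final result = 85/6

85/6


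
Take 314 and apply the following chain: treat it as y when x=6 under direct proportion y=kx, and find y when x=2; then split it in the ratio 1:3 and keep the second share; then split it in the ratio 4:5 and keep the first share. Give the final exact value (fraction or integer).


Start with 314.
Step 1: Direct prop: k = (314)/6; new y = k*2 = 314*2/6 = 314/3
Step 2: Split 1:3, second share = 314/3 * 3/4 = 157/2
Step 3: Split 4:5, first share = 157/2 * 4/9 = 314/9
Final result = 314/9

314/9


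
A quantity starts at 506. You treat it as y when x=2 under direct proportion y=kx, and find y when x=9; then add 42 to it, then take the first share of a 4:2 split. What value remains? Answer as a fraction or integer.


Start with 506.
Step 1: Direct prop: k = (506)/2; new y = k*9 = 506*9/2 = 2277
Step 2: Add 42: 2277+42=2319; split 4:2 first = 2319*4/6 = 1546
Final result = 1546

1546


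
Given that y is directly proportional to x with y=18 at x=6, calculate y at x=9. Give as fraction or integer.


Direct proportion: y = kx
Find k: k = 18/6 = 3
Compute y at x=9: y = 3 * 9
y = 27

27


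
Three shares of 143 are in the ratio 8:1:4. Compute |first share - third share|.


Total parts = 8 + 1 + 4 = 13
Value per part = 143 / 13 = 11
Shares: 8*11=88, 1*11=11, 4*11=44
First share = 88, third share = 44
Difference = |88 - 44| = 44

44


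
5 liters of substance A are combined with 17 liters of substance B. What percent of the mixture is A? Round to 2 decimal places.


Volume of A = 5 L
Volume of B = 17 L
Total volume = 5 + 17 = 22 L
Percentage of A = (5/22) * 100
= 22.73%

22.73


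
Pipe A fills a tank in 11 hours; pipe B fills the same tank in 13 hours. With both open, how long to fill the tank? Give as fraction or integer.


Rate of A = 1/11 job per hour
Rate of B = 1/13 job per hour
Combined rate = 1/11 + 1/13
Find common denominator: (13 + 11)/(11*13) = 24/143
Combined rate = 24/143 job per hour
Time together = 1 / (24/143) = 143/24 hours

143/24


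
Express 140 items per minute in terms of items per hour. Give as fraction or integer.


Converting from per minute to per hour
Rate = 140 items per minute
Multiply by 60: 140 * 60
= 8400 items per hour

8400


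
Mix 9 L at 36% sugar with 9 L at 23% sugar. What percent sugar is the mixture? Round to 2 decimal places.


Solute in mixture 1 = 36% of 9 L = 9*36/100 = 81/25 L
Solute in mixture 2 = 23% of 9 L = 9*23/100 = 207/100 L
Total solute = 81/25 + 207/100 = 531/100 L
Total volume = 9 + 9 = 18 L
Final concentration = 531/100/18 * 100 = 29.50%

29.50


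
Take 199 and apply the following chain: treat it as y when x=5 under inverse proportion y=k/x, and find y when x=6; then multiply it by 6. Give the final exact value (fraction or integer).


Start with 199.
Step 1: Inverse prop: k = (199)*5; new y = k/6 = 199*5/6 = 995/6
Step 2: Multiply by 6: 995/6 * 6 = 995
Final result = 995

995


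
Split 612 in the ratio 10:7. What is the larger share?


Total parts = 10 + 7 = 17
Value per part = 612 / 17 = 36
First share = 10 * 36 = 360
Second share = 7 * 36 = 252
Larger share = 360

360


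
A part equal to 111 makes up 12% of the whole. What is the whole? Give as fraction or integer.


Given: 111 is 12% of the whole
Set up: 111 = 12/100 * whole
whole = 111 * 100 / 12
whole = 11100 / 12
whole = 925

925


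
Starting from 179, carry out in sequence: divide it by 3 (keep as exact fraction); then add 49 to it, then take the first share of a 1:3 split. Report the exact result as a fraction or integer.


Start with 179.
Step 1: Divide by 3: 179 / 3 = 179/3
Step 2: Add 49: 179/3+49=326/3; split 1:3 first = 326/3*1/4 = 163/6
Final result = 163/6

163/6


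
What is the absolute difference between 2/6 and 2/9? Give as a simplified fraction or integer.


Simplify: 2/6 = 1/3 and 2/9 = 2/9
Find common denominator: LCD = 9
Convert: 3/9 and 2/9
Difference = |3 - 2|/9 = 1/9
Simplified = 1/9

1/9


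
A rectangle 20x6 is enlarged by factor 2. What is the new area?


Original dimensions: 20 x 6
Enlargement factor = 2
New width = 20 * 2 = 40
New height = 6 * 2 = 12
New area = 40 * 12 = 480

480


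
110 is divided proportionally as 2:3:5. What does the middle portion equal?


Ratio = 2:3:5
Total parts = 2 + 3 + 5 = 10
Value per part = 110 / 10 = 11
First share = 2 * 11 = 22
Middle share = 3 * 11 = 33
Third share = 5 * 11 = 55

33


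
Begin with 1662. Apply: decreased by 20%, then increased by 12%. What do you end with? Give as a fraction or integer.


Start: 1662
Step 1: decrease by 20% => multiply by 80/100
  1662 * 80/100 = 6648/5
Step 2: increase by 12% => multiply by 112/100
  6648/5 * 112/100 = 186144/125
Final value = 186144/125

186144/125


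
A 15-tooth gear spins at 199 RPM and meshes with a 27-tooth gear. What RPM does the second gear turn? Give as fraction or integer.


Gear ratio: teeth_A * RPM_A = teeth_B * RPM_B
15 * 199 = 27 * RPM_B
2985 = 27 * RPM_B
RPM_B = 2985 / 27
RPM_B = 995/9

995/9


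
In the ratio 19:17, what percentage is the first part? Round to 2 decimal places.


Total parts = 19 + 17 = 36
First part fraction = 19/36
Percentage = (19/36) * 100
= 0.527778 * 100
= 52.78%

52.78


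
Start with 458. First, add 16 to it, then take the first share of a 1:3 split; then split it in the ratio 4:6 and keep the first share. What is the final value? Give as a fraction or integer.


Start with 458.
Step 1: Add 16: 458+16=474; split 1:3 first = 474*1/4 = 237/2
Step 2: Split 4:6, first share = 237/2 * 4/10 = 237/5
Final result = 237/5

237/5


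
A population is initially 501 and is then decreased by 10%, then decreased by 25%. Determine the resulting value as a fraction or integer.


Start: 501
Step 1: decrease by 10% => multiply by 90/100
  501 * 90/100 = 4509/10
Step 2: decrease by 25% => multiply by 75/100
  4509/10 * 75/100 = 13527/40
Final value = 13527/40

13527/40


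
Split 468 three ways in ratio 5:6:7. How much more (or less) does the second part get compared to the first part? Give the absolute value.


Total parts = 5 + 6 + 7 = 18
Value per part = 468 / 18 = 26
Shares: 5*26=130, 6*26=156, 7*26=182
Second share = 156, first share = 130
Difference = |156 - 130| = 26

26


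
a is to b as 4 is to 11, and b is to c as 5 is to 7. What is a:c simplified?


Given a:b = 4:11 and b:c = 5:7
Make b consistent. Multiply first ratio by 5: a:b = 20:55
Multiply second ratio by 11: b:c = 55:77
Now b = 55 in both, so a:b:c = 20:55:77
Therefore a:c = 20:77
Simplify by GCD: a:c = 20:77

20:77


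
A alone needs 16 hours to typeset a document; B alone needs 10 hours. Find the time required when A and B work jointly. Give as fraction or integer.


Rate of A = 1/16 job per hour
Rate of B = 1/10 job per hour
Combined rate = 1/16 + 1/10
Find common denominator: (10 + 16)/(16*10) = 26/160
Combined rate = 13/80 job per hour
Time together = 1 / (13/80) = 80/13 hours

80/13


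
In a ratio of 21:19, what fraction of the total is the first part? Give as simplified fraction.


Total parts = 21 + 19 = 40
First part fraction = 21/40
Simplify: 21/40 = 21/40

21/40


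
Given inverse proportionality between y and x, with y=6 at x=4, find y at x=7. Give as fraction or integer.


Inverse proportion: y = k/x
Find k: k = 4 * 6 = 24
Compute y at x=7: y = 24/7
y = 24/7

24/7


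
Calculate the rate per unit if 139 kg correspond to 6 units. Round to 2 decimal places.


Total kg = 139
Number of units = 6
Unit rate = 139 / 6
= 23.17 kg per unit

23.17


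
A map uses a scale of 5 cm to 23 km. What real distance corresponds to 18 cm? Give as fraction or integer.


Map scale: 5 cm = 23 km
Measured distance on map = 18 cm
Set up proportion: 18 * 23 / 5
= 414 / 5
= 414/5 km

414/5


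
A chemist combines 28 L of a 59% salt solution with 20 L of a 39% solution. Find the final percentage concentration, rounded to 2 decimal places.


Solute in mixture 1 = 59% of 28 L = 28*59/100 = 413/25 L
Solute in mixture 2 = 39% of 20 L = 20*39/100 = 39/5 L
Total solute = 413/25 + 39/5 = 608/25 L
Total volume = 28 + 20 = 48 L
Final concentration = 608/25/48 * 100 = 50.67%

50.67


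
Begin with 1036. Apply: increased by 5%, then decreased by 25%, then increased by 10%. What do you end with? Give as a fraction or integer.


Start: 1036
Step 1: increase by 5% => multiply by 105/100
  1036 * 105/100 = 5439/5
Step 2: decrease by 25% => multiply by 75/100
  5439/5 * 75/100 = 16317/20
Step 3: increase by 10% => multiply by 110/100
  16317/20 * 110/100 = 179487/200
Final value = 179487/200

179487/200


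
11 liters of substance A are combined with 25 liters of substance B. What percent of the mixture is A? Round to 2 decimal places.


Volume of A = 11 L
Volume of B = 25 L
Total volume = 11 + 25 = 36 L
Percentage of A = (11/36) * 100
= 30.56%

30.56


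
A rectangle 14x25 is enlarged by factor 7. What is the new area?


Original dimensions: 14 x 25
Enlargement factor = 7
New width = 14 * 7 = 98
New height = 25 * 7 = 175
New area = 98 * 175 = 17150

17150


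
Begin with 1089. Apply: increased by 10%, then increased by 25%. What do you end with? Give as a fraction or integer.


Start: 1089
Step 1: increase by 10% => multiply by 110/100
  1089 * 110/100 = 11979/10
Step 2: increase by 25% => multiply by 125/100
  11979/10 * 125/100 = 11979/8
Final value = 11979/8

11979/8


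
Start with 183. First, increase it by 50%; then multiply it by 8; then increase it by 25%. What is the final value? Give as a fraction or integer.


Start with 183.
Step 1: Increase by 50%: 183 * 150/100 = 549/2
Step 2: Multiply by 8: 549/2 * 8 = 2196
Step 3: Increase by 25%: 2196 * 125/100 = 2745
Final result = 2745

2745


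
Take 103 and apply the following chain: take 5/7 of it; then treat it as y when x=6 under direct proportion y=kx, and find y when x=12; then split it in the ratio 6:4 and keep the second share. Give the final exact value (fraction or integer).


Start with 103.
Step 1: Take 5/7: 103 * 5/7 = 515/7
Step 2: Direct prop: k = (515/7)/6; new y = k*12 = 515/7*12/6 = 1030/7
Step 3: Split 6:4, second share = 1030/7 * 4/10 = 412/7
Final result = 412/7

412/7


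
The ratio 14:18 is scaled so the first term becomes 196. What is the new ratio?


Original ratio: 14:18
First term target: 196
Scale factor = 196 / 14 = 14
Multiply second term: 18 * 14 = 252
Equivalent ratio = 196:252

196:252


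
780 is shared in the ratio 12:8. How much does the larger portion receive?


Total parts = 12 + 8 = 20
Value per part = 780 / 20 = 39
First share = 12 * 39 = 468
Second share = 8 * 39 = 312
Larger share = 468

468


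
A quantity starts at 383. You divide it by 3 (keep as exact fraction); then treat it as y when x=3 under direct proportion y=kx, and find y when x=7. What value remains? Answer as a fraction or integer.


Start with 383.
Step 1: Divide by 3: 383 / 3 = 383/3
Step 2: Direct prop: k = (383/3)/3; new y = k*7 = 383/3*7/3 = 2681/9
Final result = 2681/9

2681/9


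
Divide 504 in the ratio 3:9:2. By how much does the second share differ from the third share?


Total parts = 3 + 9 + 2 = 14
Value per part = 504 / 14 = 36
Shares: 3*36=108, 9*36=324, 2*36=72
Second share = 324, third share = 72
Difference = |324 - 72| = 252

252


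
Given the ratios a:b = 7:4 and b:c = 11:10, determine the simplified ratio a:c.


Given a:b = 7:4 and b:c = 11:10
Make b consistent. Multiply first ratio by 11: a:b = 77:44
Multiply second ratio by 4: b:c = 44:40
Now b = 44 in both, so a:b:c = 77:44:40
Therefore a:c = 77:40
Simplify by GCD: a:c = 77:40

77:40


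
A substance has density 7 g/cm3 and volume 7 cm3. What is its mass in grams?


Using mass = density * volume
Density = 7 g/cm3
Volume = 7 cm3
Mass = 7 * 7
= 49 g

49


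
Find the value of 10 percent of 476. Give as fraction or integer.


Compute 10% of 476
Convert percentage: 10% = 10/100
Multiply: 476 * 10/100
= 4760/100
= 238/5

238/5


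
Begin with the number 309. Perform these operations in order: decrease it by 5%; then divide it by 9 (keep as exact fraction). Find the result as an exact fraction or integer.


Start with 309.
Step 1: Decrease by 5%: 309 * 95/100 = 5871/20
Step 2: Divide by 9: 5871/20 / 9 = 1957/60
Final result = 1957/60

1957/60


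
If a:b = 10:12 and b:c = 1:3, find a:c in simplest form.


Given a:b = 10:12 and b:c = 1:3
Make b consistent. Multiply first ratio by 1: a:b = 10:12
Multiply second ratio by 12: b:c = 12:36
Now b = 12 in both, so a:b:c = 10:12:36
Therefore a:c = 10:36
Simplify by GCD: a:c = 5:18

5:18


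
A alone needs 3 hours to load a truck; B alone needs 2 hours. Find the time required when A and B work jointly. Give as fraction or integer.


Rate of A = 1/3 job per hour
Rate of B = 1/2 job per hour
Combined rate = 1/3 + 1/2
Find common denominator: (2 + 3)/(3*2) = 5/6
Combined rate = 5/6 job per hour
Time together = 1 / (5/6) = 6/5 hours

6/5


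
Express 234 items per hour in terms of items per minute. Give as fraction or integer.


Converting from per hour to per minute
Rate = 234 items per hour
Divide by 60: 234/60
= 39/10 items per minute

39/10


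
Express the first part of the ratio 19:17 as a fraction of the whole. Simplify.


Total parts = 19 + 17 = 36
First part fraction = 19/36
Simplify: 19/36 = 19/36

19/36


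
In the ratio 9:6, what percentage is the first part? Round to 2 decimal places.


Total parts = 9 + 6 = 15
First part fraction = 9/15
Percentage = (9/15) * 100
= 0.6 * 100
= 60.00%

60.00


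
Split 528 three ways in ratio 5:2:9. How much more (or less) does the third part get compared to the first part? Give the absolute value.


Total parts = 5 + 2 + 9 = 16
Value per part = 528 / 16 = 33
Shares: 5*33=165, 2*33=66, 9*33=297
Third share = 297, first share = 165
Difference = |297 - 165| = 132

132


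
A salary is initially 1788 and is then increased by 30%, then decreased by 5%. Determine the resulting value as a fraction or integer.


Start: 1788
Step 1: increase by 30% => multiply by 130/100
  1788 * 130/100 = 11622/5
Step 2: decrease by 5% => multiply by 95/100
  11622/5 * 95/100 = 110409/50
Final value = 110409/50

110409/50


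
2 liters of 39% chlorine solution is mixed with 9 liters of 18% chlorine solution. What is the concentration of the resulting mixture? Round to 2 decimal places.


Solute in mixture 1 = 39% of 2 L = 2*39/100 = 39/50 L
Solute in mixture 2 = 18% of 9 L = 9*18/100 = 81/50 L
Total solute = 39/50 + 81/50 = 12/5 L
Total volume = 2 + 9 = 11 L
Final concentration = 12/5/11 * 100 = 21.82%

21.82


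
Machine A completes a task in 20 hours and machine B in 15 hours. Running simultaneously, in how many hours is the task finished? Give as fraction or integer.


Rate of A = 1/20 job per hour
Rate of B = 1/15 job per hour
Combined rate = 1/20 + 1/15
Find common denominator: (15 + 20)/(20*15) = 35/300
Combined rate = 7/60 job per hour
Time together = 1 / (7/60) = 60/7 hours

60/7


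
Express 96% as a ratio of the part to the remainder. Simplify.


Part = 96%, Remainder = 4%
Ratio = 96:4
GCD(96, 4) = 4
Simplify: 24:1 = 24:1

24:1


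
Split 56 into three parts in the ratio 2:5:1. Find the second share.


Ratio = 2:5:1
Total parts = 2 + 5 + 1 = 8
Value per part = 56 / 8 = 7
First share = 2 * 7 = 14
Middle share = 5 * 7 = 35
Third share = 1 * 7 = 7

35


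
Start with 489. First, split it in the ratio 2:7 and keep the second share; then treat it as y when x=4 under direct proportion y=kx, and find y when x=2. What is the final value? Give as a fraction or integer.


Start with 489.
Step 1: Split 2:7, second share = 489 * 7/9 = 1141/3
Step 2: Direct prop: k = (1141/3)/4; new y = k*2 = 1141/3*2/4 = 1141/6
Final result = 1141/6

1141/6


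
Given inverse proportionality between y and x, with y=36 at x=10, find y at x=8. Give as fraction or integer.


Inverse proportion: y = k/x
Find k: k = 10 * 36 = 360
Compute y at x=8: y = 360/8
y = 45

45


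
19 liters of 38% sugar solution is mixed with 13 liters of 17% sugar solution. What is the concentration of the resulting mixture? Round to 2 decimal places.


Solute in mixture 1 = 38% of 19 L = 19*38/100 = 361/50 L
Solute in mixture 2 = 17% of 13 L = 13*17/100 = 221/100 L
Total solute = 361/50 + 221/100 = 943/100 L
Total volume = 19 + 13 = 32 L
Final concentration = 943/100/32 * 100 = 29.47%

29.47


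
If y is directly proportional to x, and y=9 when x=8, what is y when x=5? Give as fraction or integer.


Direct proportion: y = kx
Find k: k = 9/8 = 9/8
Compute y at x=5: y = 9/8 * 5
y = 45/8

45/8


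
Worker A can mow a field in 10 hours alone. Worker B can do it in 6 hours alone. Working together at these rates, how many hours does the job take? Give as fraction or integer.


Rate of A = 1/10 job per hour
Rate of B = 1/6 job per hour
Combined rate = 1/10 + 1/6
Find common denominator: (6 + 10)/(10*6) = 16/60
Combined rate = 4/15 job per hour
Time together = 1 / (4/15) = 15/4 hours

15/4


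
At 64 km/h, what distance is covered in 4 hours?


Using distance = speed * time
Speed = 64 km/h
Time = 4 hours
Distance = 64 * 4
= 256 km

256


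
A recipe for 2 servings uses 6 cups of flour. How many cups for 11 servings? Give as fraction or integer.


Original: 6 cups for 2 servings
Target servings = 11
Scaling factor = 11/2
New amount = 6 * 11/2
= 66/2
= 33 cups

33


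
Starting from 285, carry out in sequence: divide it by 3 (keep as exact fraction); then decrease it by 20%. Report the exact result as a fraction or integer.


Start with 285.
Step 1: Divide by 3: 285 / 3 = 95
Step 2: Decrease by 20%: 95 * 80/100 = 76
Final result = 76

76


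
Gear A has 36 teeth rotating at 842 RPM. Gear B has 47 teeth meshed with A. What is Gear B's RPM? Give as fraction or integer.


Gear ratio: teeth_A * RPM_A = teeth_B * RPM_B
36 * 842 = 47 * RPM_B
30312 = 47 * RPM_B
RPM_B = 30312 / 47
RPM_B = 30312/47

30312/47


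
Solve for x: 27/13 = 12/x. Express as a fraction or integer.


Setting up: 27/13 = 12/x
Cross multiply: 27 * x = 13 * 12
27x = 156
x = 156/27
x = 52/9

52/9


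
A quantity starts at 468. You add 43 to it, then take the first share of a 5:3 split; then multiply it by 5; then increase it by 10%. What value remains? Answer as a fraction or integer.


Start with 468.
Step 1: Add 43: 468+43=511; split 5:3 first = 511*5/8 = 2555/8
Step 2: Multiply by 5: 2555/8 * 5 = 12775/8
Step 3: Increase by 10%: 12775/8 * 110/100 = 28105/16
Final result = 28105/16

28105/16
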